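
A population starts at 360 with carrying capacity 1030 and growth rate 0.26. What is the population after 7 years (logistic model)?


(K - N0)/N0 = (1030 - 360)/360 = 670/360 = 1.86111
r*t = 0.26 * 7 = 1.82; exp(-1.82) = 0.162026
1.86111 * 0.162026 = 0.301548
1 + 0.301548 = 1.30155
N = 1030 / 1.30155 = 791.364 ≈ 791

791


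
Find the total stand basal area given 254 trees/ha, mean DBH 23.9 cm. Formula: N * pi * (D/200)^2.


(D/200)^2 = (23.9/200)^2 = 0.1195^2 = 0.01428025
Individual BA = 3.141593 * 0.01428025 = 0.0448627 m^2
Stand BA = 254 * 0.0448627 = 11.3951 ≈ 11.40 m^2/ha

11.40 m^2/ha


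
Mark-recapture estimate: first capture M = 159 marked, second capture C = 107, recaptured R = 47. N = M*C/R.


N = M * C / R = 159 * 107 / 47 = 17013 / 47 = 361.98 ≈ 362

362 individuals


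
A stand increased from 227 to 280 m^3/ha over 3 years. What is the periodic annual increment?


PAI = (V2 - V1) / period = (280 - 227) / 3 = 53 / 3 = 17.6667 ≈ 17.67 m^3/ha/yr

17.67 m^3/ha/yr


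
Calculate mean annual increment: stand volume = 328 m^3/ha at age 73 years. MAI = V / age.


MAI = 328 / 73 = 4.4932 ≈ 4.49 m^3/ha/yr

4.49 m^3/ha/yr


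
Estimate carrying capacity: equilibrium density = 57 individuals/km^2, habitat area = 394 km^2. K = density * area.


K = 57 * 394 = 22458 individuals

22458 individuals


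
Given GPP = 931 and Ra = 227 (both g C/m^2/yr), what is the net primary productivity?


NPP = GPP - Ra = 931 - 227 = 704 g C/m^2/yr

704 g C/m^2/yr


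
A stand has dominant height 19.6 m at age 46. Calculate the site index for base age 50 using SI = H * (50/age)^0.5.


50/46 = 1.08696
(1.08696)^0.5 = 1.04257
SI = 19.6 * 1.04257 = 20.4344 ≈ 20.4 m

20.4 m


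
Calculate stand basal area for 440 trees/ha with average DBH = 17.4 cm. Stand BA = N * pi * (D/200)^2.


(D/200)^2 = (17.4/200)^2 = 0.087^2 = 0.007569
Individual BA = 3.141593 * 0.007569 = 0.0237787 m^2
Stand BA = 440 * 0.0237787 = 10.4626 ≈ 10.46 m^2/ha

10.46 m^2/ha


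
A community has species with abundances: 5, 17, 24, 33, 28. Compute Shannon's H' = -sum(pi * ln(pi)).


Total N = 5 + 17 + 24 + 33 + 28 = 107
Per-species terms:
  p = 5/107 = 0.046729; ln(p) = -3.063390; p*ln(p) = 0.046729 * (-3.063390) = -0.143149
  p = 17/107 = 0.158879; ln(p) = -1.839612; p*ln(p) = 0.158879 * (-1.839612) = -0.292276
  p = 24/107 = 0.224299; ln(p) = -1.494775; p*ln(p) = 0.224299 * (-1.494775) = -0.335277
  p = 33/107 = 0.308411; ln(p) = -1.176322; p*ln(p) = 0.308411 * (-1.176322) = -0.362791
  p = 28/107 = 0.261682; ln(p) = -1.340625; p*ln(p) = 0.261682 * (-1.340625) = -0.350817
sum(p*ln(p)) = (-0.143149) + (-0.292276) + (-0.335277) + (-0.362791) + (-0.350817) = -1.484310
H' = -(-1.484310) = 1.484310 ≈ 1.4843

1.4843


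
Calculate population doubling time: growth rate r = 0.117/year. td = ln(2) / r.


td = ln(2) / 0.117 = 0.693147 / 0.117 = 5.92433 ≈ 5.9 years

5.9 years


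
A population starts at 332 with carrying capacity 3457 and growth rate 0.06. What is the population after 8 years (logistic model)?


(K - N0)/N0 = (3457 - 332)/332 = 3125/332 = 9.41265
r*t = 0.06 * 8 = 0.48; exp(-0.48) = 0.618783
9.41265 * 0.618783 = 5.82439
1 + 5.82439 = 6.82439
N = 3457 / 6.82439 = 506.565 ≈ 507

507


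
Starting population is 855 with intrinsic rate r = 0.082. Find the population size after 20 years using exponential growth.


r*t = 0.082 * 20 = 1.64
exp(1.64) = 5.15517
N = 855 * 5.15517 = 4407.67 ≈ 4408

4408


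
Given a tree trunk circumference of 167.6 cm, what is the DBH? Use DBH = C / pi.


DBH = C / pi = 167.6 / 3.141593 = 53.3487 ≈ 53.35 cm

53.35 cm


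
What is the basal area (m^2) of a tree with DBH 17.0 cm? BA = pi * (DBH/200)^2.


D/200 = 17.0/200 = 0.085 m
(D/200)^2 = 0.085^2 = 0.007225
BA = 3.141593 * 0.007225 = 0.0226980 ≈ 0.0227 m^2

0.0227 m^2


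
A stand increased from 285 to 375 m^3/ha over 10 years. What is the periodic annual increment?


PAI = (V2 - V1) / period = (375 - 285) / 10 = 90 / 10 = 9.00 m^3/ha/yr

9.00 m^3/ha/yr


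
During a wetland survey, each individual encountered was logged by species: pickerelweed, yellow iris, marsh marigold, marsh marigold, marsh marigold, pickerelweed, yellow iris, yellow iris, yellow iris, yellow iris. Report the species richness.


Total individuals logged = 10
Distinct species (count of individuals): pickerelweed (2), yellow iris (5), marsh marigold (3)
Species richness = number of distinct species = 3

3


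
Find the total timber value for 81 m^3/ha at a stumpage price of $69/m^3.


Value = 81 * 69 = $5589/ha

$5589/ha


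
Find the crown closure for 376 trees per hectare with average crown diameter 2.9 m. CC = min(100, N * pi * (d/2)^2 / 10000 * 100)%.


(d/2)^2 = (2.9/2)^2 = 1.45^2 = 2.1025
Crown area = 3.141593 * 2.1025 = 6.60520 m^2
N * area / 10000 * 100 = 376 * 6.60520 / 10000 * 100 = 24.8356
CC = min(100, 24.8356) = 24.8356 ≈ 24.8%

24.8%


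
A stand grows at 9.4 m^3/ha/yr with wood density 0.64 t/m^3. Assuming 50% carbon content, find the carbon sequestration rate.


C = 9.4 * 0.64 * 0.5 = 3.008 ≈ 3.01 t C/ha/yr

3.01 t C/ha/yr


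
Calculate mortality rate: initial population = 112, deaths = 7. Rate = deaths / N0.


Mortality rate = 7 / 112 = 0.0625

0.0625


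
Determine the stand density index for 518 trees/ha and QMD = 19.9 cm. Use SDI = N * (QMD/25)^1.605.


QMD/25 = 19.9/25 = 0.796
(0.796)^1.605 = exp(1.605 * ln(0.796)) = exp(1.605 * (-0.228156)) = exp(-0.366190) = 0.693371
SDI = 518 * 0.693371 = 359.166 ≈ 359

359


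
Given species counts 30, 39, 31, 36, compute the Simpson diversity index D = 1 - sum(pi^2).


Total N = 30 + 39 + 31 + 36 = 136
Per-species terms:
  p = 30/136 = 0.220588; p^2 = 0.220588^2 = 0.048659
  p = 39/136 = 0.286765; p^2 = 0.286765^2 = 0.082234
  p = 31/136 = 0.227941; p^2 = 0.227941^2 = 0.051957
  p = 36/136 = 0.264706; p^2 = 0.264706^2 = 0.070069
sum(p^2) = 0.048659 + 0.082234 + 0.051957 + 0.070069 = 0.252919
D = 1 - 0.252919 = 0.747081 ≈ 0.7471

0.7471


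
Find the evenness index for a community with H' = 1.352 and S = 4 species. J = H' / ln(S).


ln(4) = 1.38629
J = H' / ln(S) = 1.352 / 1.38629 = 0.975265 ≈ 0.9753

0.9753


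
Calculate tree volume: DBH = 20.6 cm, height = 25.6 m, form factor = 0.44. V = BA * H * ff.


(D/200)^2 = (20.6/200)^2 = 0.103^2 = 0.010609
BA = 3.141593 * 0.010609 = 0.0333292 m^2
V = 0.0333292 * 25.6 * 0.44 = 0.375420 ≈ 0.375 m^3

0.375 m^3


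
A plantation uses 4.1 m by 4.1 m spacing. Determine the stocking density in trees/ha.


N = 10000 / 4.1^2 = 10000 / 16.81 = 594.884 ≈ 595 trees/ha

595 trees/ha


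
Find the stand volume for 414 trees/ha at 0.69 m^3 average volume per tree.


V_stand = 414 * 0.69 = 285.66 ≈ 285.7 m^3/ha

285.7 m^3/ha


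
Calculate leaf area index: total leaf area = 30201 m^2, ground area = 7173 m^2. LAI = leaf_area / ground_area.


LAI = 30201 / 7173 = 4.2104 ≈ 4.21

4.21


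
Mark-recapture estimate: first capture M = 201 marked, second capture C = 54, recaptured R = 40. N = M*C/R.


N = M * C / R = 201 * 54 / 40 = 10854 / 40 = 271.35 ≈ 271

271 individuals


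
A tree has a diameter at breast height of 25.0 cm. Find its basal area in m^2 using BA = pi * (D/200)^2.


D/200 = 25.0/200 = 0.125 m
(D/200)^2 = 0.125^2 = 0.015625
BA = 3.141593 * 0.015625 = 0.0490874 ≈ 0.0491 m^2

0.0491 m^2


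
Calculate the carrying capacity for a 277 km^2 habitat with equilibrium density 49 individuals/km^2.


K = 49 * 277 = 13573 individuals

13573 individuals


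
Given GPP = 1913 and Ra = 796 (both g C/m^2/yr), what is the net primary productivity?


NPP = GPP - Ra = 1913 - 796 = 1117 g C/m^2/yr

1117 g C/m^2/yr


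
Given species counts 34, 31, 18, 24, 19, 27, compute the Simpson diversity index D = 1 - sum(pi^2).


Total N = 34 + 31 + 18 + 24 + 19 + 27 = 153
Per-species terms:
  p = 34/153 = 0.222222; p^2 = 0.222222^2 = 0.049383
  p = 31/153 = 0.202614; p^2 = 0.202614^2 = 0.041052
  p = 18/153 = 0.117647; p^2 = 0.117647^2 = 0.013841
  p = 24/153 = 0.156863; p^2 = 0.156863^2 = 0.024606
  p = 19/153 = 0.124183; p^2 = 0.124183^2 = 0.015421
  p = 27/153 = 0.176471; p^2 = 0.176471^2 = 0.031142
sum(p^2) = 0.049383 + 0.041052 + 0.013841 + 0.024606 + 0.015421 + 0.031142 = 0.175445
D = 1 - 0.175445 = 0.824555 ≈ 0.8246

0.8246


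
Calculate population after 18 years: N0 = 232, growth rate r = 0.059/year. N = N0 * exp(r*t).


r*t = 0.059 * 18 = 1.062
exp(1.062) = 2.89215
N = 232 * 2.89215 = 670.979 ≈ 671

671


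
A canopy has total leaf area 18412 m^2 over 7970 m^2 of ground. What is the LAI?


LAI = 18412 / 7970 = 2.3102 ≈ 2.31

2.31


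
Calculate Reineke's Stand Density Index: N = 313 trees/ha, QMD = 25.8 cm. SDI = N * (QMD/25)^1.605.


QMD/25 = 25.8/25 = 1.032
(1.032)^1.605 = exp(1.605 * ln(1.032)) = exp(1.605 * 0.0314987) = exp(0.0505554) = 1.05186
SDI = 313 * 1.05186 = 329.232 ≈ 329

329


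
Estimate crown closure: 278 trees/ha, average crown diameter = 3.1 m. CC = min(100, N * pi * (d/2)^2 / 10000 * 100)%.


(d/2)^2 = (3.1/2)^2 = 1.55^2 = 2.4025
Crown area = 3.141593 * 2.4025 = 7.54768 m^2
N * area / 10000 * 100 = 278 * 7.54768 / 10000 * 100 = 20.9826
CC = min(100, 20.9826) = 20.9826 ≈ 21.0%

21.0%


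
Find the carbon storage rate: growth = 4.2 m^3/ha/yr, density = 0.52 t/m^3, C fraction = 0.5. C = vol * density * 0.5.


C = 4.2 * 0.52 * 0.5 = 1.092 ≈ 1.09 t C/ha/yr

1.09 t C/ha/yr


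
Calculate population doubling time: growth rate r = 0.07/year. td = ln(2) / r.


td = ln(2) / 0.07 = 0.693147 / 0.07 = 9.90210 ≈ 9.9 years

9.9 years


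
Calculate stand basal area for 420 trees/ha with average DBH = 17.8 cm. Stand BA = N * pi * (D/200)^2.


(D/200)^2 = (17.8/200)^2 = 0.089^2 = 0.007921
Individual BA = 3.141593 * 0.007921 = 0.0248846 m^2
Stand BA = 420 * 0.0248846 = 10.4515 ≈ 10.45 m^2/ha

10.45 m^2/ha


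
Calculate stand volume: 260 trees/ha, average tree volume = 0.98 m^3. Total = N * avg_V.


V_stand = 260 * 0.98 = 254.8 m^3/ha

254.8 m^3/ha


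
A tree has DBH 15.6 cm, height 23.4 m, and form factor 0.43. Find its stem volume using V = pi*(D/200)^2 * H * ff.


(D/200)^2 = (15.6/200)^2 = 0.078^2 = 0.006084
BA = 3.141593 * 0.006084 = 0.0191135 m^2
V = 0.0191135 * 23.4 * 0.43 = 0.192320 ≈ 0.192 m^3

0.192 m^3


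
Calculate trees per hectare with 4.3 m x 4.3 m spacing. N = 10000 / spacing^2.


N = 10000 / 4.3^2 = 10000 / 18.49 = 540.833 ≈ 541 trees/ha

541 trees/ha


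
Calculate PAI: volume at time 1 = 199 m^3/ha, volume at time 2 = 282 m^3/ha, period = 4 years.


PAI = (V2 - V1) / period = (282 - 199) / 4 = 83 / 4 = 20.75 m^3/ha/yr

20.75 m^3/ha/yr


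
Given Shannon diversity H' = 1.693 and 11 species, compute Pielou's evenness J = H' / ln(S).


ln(11) = 2.39790
J = H' / ln(S) = 1.693 / 2.39790 = 0.706034 ≈ 0.7060

0.7060


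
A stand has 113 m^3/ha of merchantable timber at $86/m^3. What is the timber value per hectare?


Value = 113 * 86 = $9718/ha

$9718/ha


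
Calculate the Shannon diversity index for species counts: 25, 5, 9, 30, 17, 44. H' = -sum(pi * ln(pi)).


Total N = 25 + 5 + 9 + 30 + 17 + 44 = 130
Per-species terms:
  p = 25/130 = 0.192308; ln(p) = -1.648657; p*ln(p) = 0.192308 * (-1.648657) = -0.317050
  p = 5/130 = 0.038462; ln(p) = -3.258085; p*ln(p) = 0.038462 * (-3.258085) = -0.125312
  p = 9/130 = 0.069231; ln(p) = -2.670307; p*ln(p) = 0.069231 * (-2.670307) = -0.184868
  p = 30/130 = 0.230769; ln(p) = -1.466338; p*ln(p) = 0.230769 * (-1.466338) = -0.338385
  p = 17/130 = 0.130769; ln(p) = -2.034323; p*ln(p) = 0.130769 * (-2.034323) = -0.266026
  p = 44/130 = 0.338462; ln(p) = -1.083343; p*ln(p) = 0.338462 * (-1.083343) = -0.366670
sum(p*ln(p)) = (-0.317050) + (-0.125312) + (-0.184868) + (-0.338385) + (-0.266026) + (-0.366670) = -1.598311
H' = -(-1.598311) = 1.598311 ≈ 1.5983

1.5983


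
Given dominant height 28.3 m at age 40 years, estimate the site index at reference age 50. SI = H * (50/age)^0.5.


50/40 = 1.25000
(1.25000)^0.5 = 1.11803
SI = 28.3 * 1.11803 = 31.6402 ≈ 31.6 m

31.6 m


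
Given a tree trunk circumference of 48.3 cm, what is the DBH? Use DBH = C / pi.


DBH = C / pi = 48.3 / 3.141593 = 15.3744 ≈ 15.37 cm

15.37 cm


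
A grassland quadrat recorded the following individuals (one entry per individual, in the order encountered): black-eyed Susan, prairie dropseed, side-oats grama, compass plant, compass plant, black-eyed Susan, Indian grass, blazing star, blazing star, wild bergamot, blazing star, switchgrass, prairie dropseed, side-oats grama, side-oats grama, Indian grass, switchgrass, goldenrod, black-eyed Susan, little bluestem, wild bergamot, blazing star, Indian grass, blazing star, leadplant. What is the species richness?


Total individuals logged = 25
Distinct species (count of individuals): black-eyed Susan (3), prairie dropseed (2), side-oats grama (3), compass plant (2), Indian grass (3), blazing star (5), wild bergamot (2), switchgrass (2), goldenrod (1), little bluestem (1), leadplant (1)
Species richness = number of distinct species = 11

11


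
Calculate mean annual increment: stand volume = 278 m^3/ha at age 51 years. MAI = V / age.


MAI = 278 / 51 = 5.4510 ≈ 5.45 m^3/ha/yr

5.45 m^3/ha/yr


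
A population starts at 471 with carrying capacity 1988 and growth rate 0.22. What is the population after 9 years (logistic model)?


(K - N0)/N0 = (1988 - 471)/471 = 1517/471 = 3.22081
r*t = 0.22 * 9 = 1.98; exp(-1.98) = 0.138069
3.22081 * 0.138069 = 0.444694
1 + 0.444694 = 1.44469
N = 1988 / 1.44469 = 1376.07 ≈ 1376

1376


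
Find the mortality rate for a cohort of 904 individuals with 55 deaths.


Mortality rate = 55 / 904 = 0.060841 ≈ 0.0608

0.0608


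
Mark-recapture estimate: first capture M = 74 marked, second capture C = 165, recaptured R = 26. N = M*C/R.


N = M * C / R = 74 * 165 / 26 = 12210 / 26 = 469.62 ≈ 470

470 individuals


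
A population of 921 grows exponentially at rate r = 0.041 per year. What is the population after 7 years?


r*t = 0.041 * 7 = 0.287
exp(0.287) = 1.33242
N = 921 * 1.33242 = 1227.16 ≈ 1227

1227


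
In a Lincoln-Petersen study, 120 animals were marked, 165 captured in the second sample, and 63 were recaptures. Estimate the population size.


N = M * C / R = 120 * 165 / 63 = 19800 / 63 = 314.29 ≈ 314

314 individuals


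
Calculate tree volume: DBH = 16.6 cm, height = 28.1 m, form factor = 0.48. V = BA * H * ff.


(D/200)^2 = (16.6/200)^2 = 0.083^2 = 0.006889
BA = 3.141593 * 0.006889 = 0.0216424 m^2
V = 0.0216424 * 28.1 * 0.48 = 0.291913 ≈ 0.292 m^3

0.292 m^3


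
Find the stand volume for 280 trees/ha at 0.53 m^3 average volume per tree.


V_stand = 280 * 0.53 = 148.4 m^3/ha

148.4 m^3/ha


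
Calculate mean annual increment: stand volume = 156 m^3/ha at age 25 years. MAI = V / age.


MAI = 156 / 25 = 6.24 m^3/ha/yr

6.24 m^3/ha/yr


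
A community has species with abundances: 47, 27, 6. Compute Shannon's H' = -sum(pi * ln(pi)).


Total N = 47 + 27 + 6 = 80
Per-species terms:
  p = 47/80 = 0.587500; ln(p) = -0.531879; p*ln(p) = 0.587500 * (-0.531879) = -0.312479
  p = 27/80 = 0.337500; ln(p) = -1.086190; p*ln(p) = 0.337500 * (-1.086190) = -0.366589
  p = 6/80 = 0.075000; ln(p) = -2.590267; p*ln(p) = 0.075000 * (-2.590267) = -0.194270
sum(p*ln(p)) = (-0.312479) + (-0.366589) + (-0.194270) = -0.873338
H' = -(-0.873338) = 0.873338 ≈ 0.8733

0.8733


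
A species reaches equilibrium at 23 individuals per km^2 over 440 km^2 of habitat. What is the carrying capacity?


K = 23 * 440 = 10120 individuals

10120 individuals


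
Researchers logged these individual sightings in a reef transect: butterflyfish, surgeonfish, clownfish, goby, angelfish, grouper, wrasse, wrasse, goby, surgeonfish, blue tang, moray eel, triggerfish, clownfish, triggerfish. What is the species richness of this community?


Total individuals logged = 15
Distinct species (count of individuals): butterflyfish (1), surgeonfish (2), clownfish (2), goby (2), angelfish (1), grouper (1), wrasse (2), blue tang (1), moray eel (1), triggerfish (2)
Species richness = number of distinct species = 10

10


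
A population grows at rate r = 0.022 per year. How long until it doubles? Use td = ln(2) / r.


td = ln(2) / 0.022 = 0.693147 / 0.022 = 31.5067 ≈ 31.5 years

31.5 years


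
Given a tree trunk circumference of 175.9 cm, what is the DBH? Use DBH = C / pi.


DBH = C / pi = 175.9 / 3.141593 = 55.9907 ≈ 55.99 cm

55.99 cm


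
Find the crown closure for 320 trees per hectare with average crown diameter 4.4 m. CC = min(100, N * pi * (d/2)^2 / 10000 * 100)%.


(d/2)^2 = (4.4/2)^2 = 2.2^2 = 4.84
Crown area = 3.141593 * 4.84 = 15.2053 m^2
N * area / 10000 * 100 = 320 * 15.2053 / 10000 * 100 = 48.6570
CC = min(100, 48.6570) = 48.6570 ≈ 48.7%

48.7%


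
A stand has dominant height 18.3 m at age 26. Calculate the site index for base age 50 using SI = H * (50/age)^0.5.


50/26 = 1.92308
(1.92308)^0.5 = 1.38675
SI = 18.3 * 1.38675 = 25.3775 ≈ 25.4 m

25.4 m


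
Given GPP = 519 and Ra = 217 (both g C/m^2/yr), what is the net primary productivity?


NPP = GPP - Ra = 519 - 217 = 302 g C/m^2/yr

302 g C/m^2/yr


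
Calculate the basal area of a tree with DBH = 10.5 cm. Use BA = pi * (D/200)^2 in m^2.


D/200 = 10.5/200 = 0.0525 m
(D/200)^2 = 0.0525^2 = 0.00275625
BA = 3.141593 * 0.00275625 = 0.00865902 ≈ 0.0087 m^2

0.0087 m^2


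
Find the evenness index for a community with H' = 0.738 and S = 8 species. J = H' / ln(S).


ln(8) = 2.07944
J = H' / ln(S) = 0.738 / 2.07944 = 0.354903 ≈ 0.3549

0.3549


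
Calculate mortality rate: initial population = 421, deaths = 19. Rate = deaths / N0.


Mortality rate = 19 / 421 = 0.045131 ≈ 0.0451

0.0451


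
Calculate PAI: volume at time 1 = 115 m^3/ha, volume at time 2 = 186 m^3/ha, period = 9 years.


PAI = (V2 - V1) / period = (186 - 115) / 9 = 71 / 9 = 7.8889 ≈ 7.89 m^3/ha/yr

7.89 m^3/ha/yr


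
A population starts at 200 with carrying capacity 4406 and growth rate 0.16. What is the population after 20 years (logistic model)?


(K - N0)/N0 = (4406 - 200)/200 = 4206/200 = 21.0300
r*t = 0.16 * 20 = 3.2; exp(-3.2) = 0.0407622
21.0300 * 0.0407622 = 0.857229
1 + 0.857229 = 1.85723
N = 4406 / 1.85723 = 2372.35 ≈ 2372

2372


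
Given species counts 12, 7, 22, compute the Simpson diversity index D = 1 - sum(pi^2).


Total N = 12 + 7 + 22 = 41
Per-species terms:
  p = 12/41 = 0.292683; p^2 = 0.292683^2 = 0.085663
  p = 7/41 = 0.170732; p^2 = 0.170732^2 = 0.029149
  p = 22/41 = 0.536585; p^2 = 0.536585^2 = 0.287923
sum(p^2) = 0.085663 + 0.029149 + 0.287923 = 0.402735
D = 1 - 0.402735 = 0.597265 ≈ 0.5973

0.5973


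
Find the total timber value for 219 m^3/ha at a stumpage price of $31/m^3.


Value = 219 * 31 = $6789/ha

$6789/ha


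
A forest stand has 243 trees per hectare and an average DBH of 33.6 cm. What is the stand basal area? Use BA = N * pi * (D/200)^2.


(D/200)^2 = (33.6/200)^2 = 0.168^2 = 0.028224
Individual BA = 3.141593 * 0.028224 = 0.0886683 m^2
Stand BA = 243 * 0.0886683 = 21.5464 ≈ 21.55 m^2/ha

21.55 m^2/ha


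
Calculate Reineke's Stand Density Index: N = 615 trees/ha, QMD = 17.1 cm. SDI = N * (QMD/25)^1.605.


QMD/25 = 17.1/25 = 0.684
(0.684)^1.605 = exp(1.605 * ln(0.684)) = exp(1.605 * (-0.379797)) = exp(-0.609574) = 0.543582
SDI = 615 * 0.543582 = 334.303 ≈ 334

334


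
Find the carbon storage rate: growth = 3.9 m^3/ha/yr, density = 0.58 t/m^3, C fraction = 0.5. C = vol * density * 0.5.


C = 3.9 * 0.58 * 0.5 = 1.131 ≈ 1.13 t C/ha/yr

1.13 t C/ha/yr


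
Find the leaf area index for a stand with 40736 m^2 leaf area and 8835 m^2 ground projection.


LAI = 40736 / 8835 = 4.6108 ≈ 4.61

4.61


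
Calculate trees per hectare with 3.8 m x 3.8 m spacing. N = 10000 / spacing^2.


N = 10000 / 3.8^2 = 10000 / 14.44 = 692.521 ≈ 693 trees/ha

693 trees/ha


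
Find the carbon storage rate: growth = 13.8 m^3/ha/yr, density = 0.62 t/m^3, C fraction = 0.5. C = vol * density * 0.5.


C = 13.8 * 0.62 * 0.5 = 4.278 ≈ 4.28 t C/ha/yr

4.28 t C/ha/yr


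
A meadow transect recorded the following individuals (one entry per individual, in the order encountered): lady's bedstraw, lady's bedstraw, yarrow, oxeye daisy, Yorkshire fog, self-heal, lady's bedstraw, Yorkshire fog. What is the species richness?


Total individuals logged = 8
Distinct species (count of individuals): lady's bedstraw (3), yarrow (1), oxeye daisy (1), Yorkshire fog (2), self-heal (1)
Species richness = number of distinct species = 5

5


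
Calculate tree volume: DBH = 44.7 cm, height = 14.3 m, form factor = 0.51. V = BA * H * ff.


(D/200)^2 = (44.7/200)^2 = 0.2235^2 = 0.04995225
BA = 3.141593 * 0.04995225 = 0.156930 m^2
V = 0.156930 * 14.3 * 0.51 = 1.14449 ≈ 1.144 m^3

1.144 m^3


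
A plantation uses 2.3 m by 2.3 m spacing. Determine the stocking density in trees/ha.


N = 10000 / 2.3^2 = 10000 / 5.29 = 1890.36 ≈ 1890 trees/ha

1890 trees/ha


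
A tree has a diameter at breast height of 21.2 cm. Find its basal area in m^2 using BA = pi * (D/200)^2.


D/200 = 21.2/200 = 0.106 m
(D/200)^2 = 0.106^2 = 0.011236
BA = 3.141593 * 0.011236 = 0.0352989 ≈ 0.0353 m^2

0.0353 m^2


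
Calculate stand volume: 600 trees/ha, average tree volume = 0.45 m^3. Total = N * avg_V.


V_stand = 600 * 0.45 = 270.0 m^3/ha

270.0 m^3/ha


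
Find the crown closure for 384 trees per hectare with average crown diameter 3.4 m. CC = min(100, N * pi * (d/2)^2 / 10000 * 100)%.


(d/2)^2 = (3.4/2)^2 = 1.7^2 = 2.89
Crown area = 3.141593 * 2.89 = 9.07920 m^2
N * area / 10000 * 100 = 384 * 9.07920 / 10000 * 100 = 34.8641
CC = min(100, 34.8641) = 34.8641 ≈ 34.9%

34.9%


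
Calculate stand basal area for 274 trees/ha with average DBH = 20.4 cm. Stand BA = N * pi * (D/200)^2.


(D/200)^2 = (20.4/200)^2 = 0.102^2 = 0.010404
Individual BA = 3.141593 * 0.010404 = 0.0326851 m^2
Stand BA = 274 * 0.0326851 = 8.95572 ≈ 8.96 m^2/ha

8.96 m^2/ha


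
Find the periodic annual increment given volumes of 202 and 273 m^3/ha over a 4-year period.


PAI = (V2 - V1) / period = (273 - 202) / 4 = 71 / 4 = 17.75 m^3/ha/yr

17.75 m^3/ha/yr


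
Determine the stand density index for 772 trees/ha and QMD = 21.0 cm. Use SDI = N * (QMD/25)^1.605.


QMD/25 = 21.0/25 = 0.84
(0.84)^1.605 = exp(1.605 * ln(0.84)) = exp(1.605 * (-0.174353)) = exp(-0.279837) = 0.755907
SDI = 772 * 0.755907 = 583.560 ≈ 584

584


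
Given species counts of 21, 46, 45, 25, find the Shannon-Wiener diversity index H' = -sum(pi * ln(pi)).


Total N = 21 + 46 + 45 + 25 = 137
Per-species terms:
  p = 21/137 = 0.153285; ln(p) = -1.875456; p*ln(p) = 0.153285 * (-1.875456) = -0.287479
  p = 46/137 = 0.335766; ln(p) = -1.091341; p*ln(p) = 0.335766 * (-1.091341) = -0.366435
  p = 45/137 = 0.328467; ln(p) = -1.113319; p*ln(p) = 0.328467 * (-1.113319) = -0.365689
  p = 25/137 = 0.182482; ln(p) = -1.701104; p*ln(p) = 0.182482 * (-1.701104) = -0.310421
sum(p*ln(p)) = (-0.287479) + (-0.366435) + (-0.365689) + (-0.310421) = -1.330024
H' = -(-1.330024) = 1.330024 ≈ 1.3300

1.3300


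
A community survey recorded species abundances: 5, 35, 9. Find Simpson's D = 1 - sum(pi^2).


Total N = 5 + 35 + 9 = 49
Per-species terms:
  p = 5/49 = 0.102041; p^2 = 0.102041^2 = 0.010412
  p = 35/49 = 0.714286; p^2 = 0.714286^2 = 0.510204
  p = 9/49 = 0.183673; p^2 = 0.183673^2 = 0.033736
sum(p^2) = 0.010412 + 0.510204 + 0.033736 = 0.554352
D = 1 - 0.554352 = 0.445648 ≈ 0.4456

0.4456


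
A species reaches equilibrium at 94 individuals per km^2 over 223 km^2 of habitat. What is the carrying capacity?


K = 94 * 223 = 20962 individuals

20962 individuals


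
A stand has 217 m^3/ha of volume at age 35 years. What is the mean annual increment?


MAI = 217 / 35 = 6.20 m^3/ha/yr

6.20 m^3/ha/yr


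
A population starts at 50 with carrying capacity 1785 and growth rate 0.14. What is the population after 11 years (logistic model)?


(K - N0)/N0 = (1785 - 50)/50 = 1735/50 = 34.7000
r*t = 0.14 * 11 = 1.54; exp(-1.54) = 0.214381
34.7000 * 0.214381 = 7.43902
1 + 7.43902 = 8.43902
N = 1785 / 8.43902 = 211.517 ≈ 212

212


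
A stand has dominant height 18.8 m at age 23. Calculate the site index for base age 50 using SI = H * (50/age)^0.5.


50/23 = 2.17391
(2.17391)^0.5 = 1.47442
SI = 18.8 * 1.47442 = 27.7191 ≈ 27.7 m

27.7 m


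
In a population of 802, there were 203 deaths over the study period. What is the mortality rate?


Mortality rate = 203 / 802 = 0.253117 ≈ 0.2531

0.2531


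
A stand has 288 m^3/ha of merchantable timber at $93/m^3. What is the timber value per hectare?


Value = 288 * 93 = $26784/ha

$26784/ha


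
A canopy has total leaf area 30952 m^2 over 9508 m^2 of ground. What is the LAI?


LAI = 30952 / 9508 = 3.2554 ≈ 3.26

3.26


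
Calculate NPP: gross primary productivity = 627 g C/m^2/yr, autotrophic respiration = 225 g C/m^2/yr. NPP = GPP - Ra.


NPP = GPP - Ra = 627 - 225 = 402 g C/m^2/yr

402 g C/m^2/yr


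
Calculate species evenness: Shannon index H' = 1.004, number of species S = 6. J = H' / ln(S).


ln(6) = 1.79176
J = H' / ln(S) = 1.004 / 1.79176 = 0.560343 ≈ 0.5603

0.5603


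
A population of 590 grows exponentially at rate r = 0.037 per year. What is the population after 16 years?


r*t = 0.037 * 16 = 0.592
exp(0.592) = 1.80760
N = 590 * 1.80760 = 1066.48 ≈ 1066

1066


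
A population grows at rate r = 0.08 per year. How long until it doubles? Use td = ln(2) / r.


td = ln(2) / 0.08 = 0.693147 / 0.08 = 8.66434 ≈ 8.7 years

8.7 years


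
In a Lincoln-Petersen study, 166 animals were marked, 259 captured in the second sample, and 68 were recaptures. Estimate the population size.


N = M * C / R = 166 * 259 / 68 = 42994 / 68 = 632.26 ≈ 632

632 individuals


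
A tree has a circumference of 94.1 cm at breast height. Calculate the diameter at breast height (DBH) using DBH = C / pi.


DBH = C / pi = 94.1 / 3.141593 = 29.9530 ≈ 29.95 cm

29.95 cm


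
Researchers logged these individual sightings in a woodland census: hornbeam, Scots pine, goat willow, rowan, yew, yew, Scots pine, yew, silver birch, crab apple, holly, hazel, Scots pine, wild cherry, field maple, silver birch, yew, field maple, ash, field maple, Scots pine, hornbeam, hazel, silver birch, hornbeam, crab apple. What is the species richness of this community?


Total individuals logged = 26
Distinct species (count of individuals): hornbeam (3), Scots pine (4), goat willow (1), rowan (1), yew (4), silver birch (3), crab apple (2), holly (1), hazel (2), wild cherry (1), field maple (3), ash (1)
Species richness = number of distinct species = 12

12


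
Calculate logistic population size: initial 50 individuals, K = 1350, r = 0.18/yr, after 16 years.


(K - N0)/N0 = (1350 - 50)/50 = 1300/50 = 26.0000
r*t = 0.18 * 16 = 2.88; exp(-2.88) = 0.0561348
26.0000 * 0.0561348 = 1.45950
1 + 1.45950 = 2.45950
N = 1350 / 2.45950 = 548.892 ≈ 549

549


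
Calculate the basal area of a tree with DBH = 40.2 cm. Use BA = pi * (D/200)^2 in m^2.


D/200 = 40.2/200 = 0.201 m
(D/200)^2 = 0.201^2 = 0.040401
BA = 3.141593 * 0.040401 = 0.126923 ≈ 0.1269 m^2

0.1269 m^2


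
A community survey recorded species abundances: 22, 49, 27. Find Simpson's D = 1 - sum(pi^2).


Total N = 22 + 49 + 27 = 98
Per-species terms:
  p = 22/98 = 0.224490; p^2 = 0.224490^2 = 0.050396
  p = 49/98 = 0.500000; p^2 = 0.500000^2 = 0.250000
  p = 27/98 = 0.275510; p^2 = 0.275510^2 = 0.075906
sum(p^2) = 0.050396 + 0.250000 + 0.075906 = 0.376302
D = 1 - 0.376302 = 0.623698 ≈ 0.6237

0.6237


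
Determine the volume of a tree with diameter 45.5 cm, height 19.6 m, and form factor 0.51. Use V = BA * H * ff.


(D/200)^2 = (45.5/200)^2 = 0.2275^2 = 0.05175625
BA = 3.141593 * 0.05175625 = 0.162597 m^2
V = 0.162597 * 19.6 * 0.51 = 1.62532 ≈ 1.625 m^3

1.625 m^3


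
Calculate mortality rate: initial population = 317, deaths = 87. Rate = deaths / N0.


Mortality rate = 87 / 317 = 0.274448 ≈ 0.2744

0.2744


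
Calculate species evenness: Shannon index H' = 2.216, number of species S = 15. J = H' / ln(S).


ln(15) = 2.70805
J = H' / ln(S) = 2.216 / 2.70805 = 0.818301 ≈ 0.8183

0.8183


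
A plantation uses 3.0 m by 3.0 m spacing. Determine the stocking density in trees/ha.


N = 10000 / 3.0^2 = 10000 / 9 = 1111.11 ≈ 1111 trees/ha

1111 trees/ha


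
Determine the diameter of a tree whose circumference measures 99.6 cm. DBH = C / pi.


DBH = C / pi = 99.6 / 3.141593 = 31.7037 ≈ 31.70 cm

31.70 cm


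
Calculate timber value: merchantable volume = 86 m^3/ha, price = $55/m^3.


Value = 86 * 55 = $4730/ha

$4730/ha


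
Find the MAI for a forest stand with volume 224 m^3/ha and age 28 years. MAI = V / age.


MAI = 224 / 28 = 8.00 m^3/ha/yr

8.00 m^3/ha/yr


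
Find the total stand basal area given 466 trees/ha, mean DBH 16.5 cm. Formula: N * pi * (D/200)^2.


(D/200)^2 = (16.5/200)^2 = 0.0825^2 = 0.00680625
Individual BA = 3.141593 * 0.00680625 = 0.0213825 m^2
Stand BA = 466 * 0.0213825 = 9.96425 ≈ 9.96 m^2/ha

9.96 m^2/ha


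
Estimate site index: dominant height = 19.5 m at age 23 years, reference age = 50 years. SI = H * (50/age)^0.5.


50/23 = 2.17391
(2.17391)^0.5 = 1.47442
SI = 19.5 * 1.47442 = 28.7512 ≈ 28.8 m

28.8 m


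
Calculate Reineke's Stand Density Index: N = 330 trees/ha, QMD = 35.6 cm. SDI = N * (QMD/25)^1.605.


QMD/25 = 35.6/25 = 1.424
(1.424)^1.605 = exp(1.605 * ln(1.424)) = exp(1.605 * 0.353470) = exp(0.567319) = 1.76353
SDI = 330 * 1.76353 = 581.965 ≈ 582

582


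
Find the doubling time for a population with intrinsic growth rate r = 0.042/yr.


td = ln(2) / 0.042 = 0.693147 / 0.042 = 16.5035 ≈ 16.5 years

16.5 years


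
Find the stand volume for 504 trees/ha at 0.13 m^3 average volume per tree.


V_stand = 504 * 0.13 = 65.52 ≈ 65.5 m^3/ha

65.5 m^3/ha


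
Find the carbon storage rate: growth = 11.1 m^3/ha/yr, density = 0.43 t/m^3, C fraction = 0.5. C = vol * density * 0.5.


C = 11.1 * 0.43 * 0.5 = 2.3865 ≈ 2.39 t C/ha/yr

2.39 t C/ha/yr


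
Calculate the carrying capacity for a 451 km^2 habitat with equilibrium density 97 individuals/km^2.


K = 97 * 451 = 43747 individuals

43747 individuals


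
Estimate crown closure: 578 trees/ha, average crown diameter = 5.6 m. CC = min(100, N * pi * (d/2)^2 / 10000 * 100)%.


(d/2)^2 = (5.6/2)^2 = 2.8^2 = 7.84
Crown area = 3.141593 * 7.84 = 24.6301 m^2
N * area / 10000 * 100 = 578 * 24.6301 / 10000 * 100 = 142.362
CC = min(100, 142.362) = 100%

100%


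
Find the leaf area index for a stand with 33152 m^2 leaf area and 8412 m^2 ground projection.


LAI = 33152 / 8412 = 3.9410 ≈ 3.94

3.94


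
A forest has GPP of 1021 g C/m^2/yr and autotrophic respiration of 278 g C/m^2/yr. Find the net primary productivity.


NPP = GPP - Ra = 1021 - 278 = 743 g C/m^2/yr

743 g C/m^2/yr


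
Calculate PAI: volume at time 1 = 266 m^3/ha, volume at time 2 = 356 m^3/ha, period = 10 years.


PAI = (V2 - V1) / period = (356 - 266) / 10 = 90 / 10 = 9.00 m^3/ha/yr

9.00 m^3/ha/yr


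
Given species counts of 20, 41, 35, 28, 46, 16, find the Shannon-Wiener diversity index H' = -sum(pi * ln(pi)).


Total N = 20 + 41 + 35 + 28 + 46 + 16 = 186
Per-species terms:
  p = 20/186 = 0.107527; ln(p) = -2.230013; p*ln(p) = 0.107527 * (-2.230013) = -0.239787
  p = 41/186 = 0.220430; ln(p) = -1.512175; p*ln(p) = 0.220430 * (-1.512175) = -0.333329
  p = 35/186 = 0.188172; ln(p) = -1.670399; p*ln(p) = 0.188172 * (-1.670399) = -0.314322
  p = 28/186 = 0.150538; ln(p) = -1.893540; p*ln(p) = 0.150538 * (-1.893540) = -0.285050
  p = 46/186 = 0.247312; ln(p) = -1.397105; p*ln(p) = 0.247312 * (-1.397105) = -0.345521
  p = 16/186 = 0.086022; ln(p) = -2.453152; p*ln(p) = 0.086022 * (-2.453152) = -0.211025
sum(p*ln(p)) = (-0.239787) + (-0.333329) + (-0.314322) + (-0.285050) + (-0.345521) + (-0.211025) = -1.729034
H' = -(-1.729034) = 1.729034 ≈ 1.7290

1.7290


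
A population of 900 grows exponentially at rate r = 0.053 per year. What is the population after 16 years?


r*t = 0.053 * 16 = 0.848
exp(0.848) = 2.33497
N = 900 * 2.33497 = 2101.47 ≈ 2101

2101


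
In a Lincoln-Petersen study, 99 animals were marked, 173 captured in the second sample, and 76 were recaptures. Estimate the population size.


N = M * C / R = 99 * 173 / 76 = 17127 / 76 = 225.36 ≈ 225

225 individuals


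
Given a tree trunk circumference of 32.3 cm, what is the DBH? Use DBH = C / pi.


DBH = C / pi = 32.3 / 3.141593 = 10.2814 ≈ 10.28 cm

10.28 cm


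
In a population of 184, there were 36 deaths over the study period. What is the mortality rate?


Mortality rate = 36 / 184 = 0.195652 ≈ 0.1957

0.1957


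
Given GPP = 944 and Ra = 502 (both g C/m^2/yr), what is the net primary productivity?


NPP = GPP - Ra = 944 - 502 = 442 g C/m^2/yr

442 g C/m^2/yr


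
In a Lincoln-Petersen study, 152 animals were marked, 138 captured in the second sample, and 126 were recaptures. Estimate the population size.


N = M * C / R = 152 * 138 / 126 = 20976 / 126 = 166.48 ≈ 166

166 individuals


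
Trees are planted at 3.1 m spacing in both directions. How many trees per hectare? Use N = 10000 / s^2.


N = 10000 / 3.1^2 = 10000 / 9.61 = 1040.58 ≈ 1041 trees/ha

1041 trees/ha


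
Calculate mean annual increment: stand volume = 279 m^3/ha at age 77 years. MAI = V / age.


MAI = 279 / 77 = 3.6234 ≈ 3.62 m^3/ha/yr

3.62 m^3/ha/yr


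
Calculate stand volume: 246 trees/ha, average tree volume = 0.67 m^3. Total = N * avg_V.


V_stand = 246 * 0.67 = 164.82 ≈ 164.8 m^3/ha

164.8 m^3/ha


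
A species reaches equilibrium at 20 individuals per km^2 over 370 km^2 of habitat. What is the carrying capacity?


K = 20 * 370 = 7400 individuals

7400 individuals


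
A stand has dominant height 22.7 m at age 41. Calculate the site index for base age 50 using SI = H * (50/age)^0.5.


50/41 = 1.21951
(1.21951)^0.5 = 1.10431
SI = 22.7 * 1.10431 = 25.0678 ≈ 25.1 m

25.1 m


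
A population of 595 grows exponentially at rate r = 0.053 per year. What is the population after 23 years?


r*t = 0.053 * 23 = 1.219
exp(1.219) = 3.38380
N = 595 * 3.38380 = 2013.36 ≈ 2013

2013


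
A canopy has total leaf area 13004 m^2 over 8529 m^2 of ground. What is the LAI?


LAI = 13004 / 8529 = 1.5247 ≈ 1.52

1.52


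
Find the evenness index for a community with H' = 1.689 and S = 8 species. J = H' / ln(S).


ln(8) = 2.07944
J = H' / ln(S) = 1.689 / 2.07944 = 0.812238 ≈ 0.8122

0.8122


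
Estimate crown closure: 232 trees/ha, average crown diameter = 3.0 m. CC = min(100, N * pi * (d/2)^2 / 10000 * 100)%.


(d/2)^2 = (3.0/2)^2 = 1.5^2 = 2.25
Crown area = 3.141593 * 2.25 = 7.06858 m^2
N * area / 10000 * 100 = 232 * 7.06858 / 10000 * 100 = 16.3991
CC = min(100, 16.3991) = 16.3991 ≈ 16.4%

16.4%


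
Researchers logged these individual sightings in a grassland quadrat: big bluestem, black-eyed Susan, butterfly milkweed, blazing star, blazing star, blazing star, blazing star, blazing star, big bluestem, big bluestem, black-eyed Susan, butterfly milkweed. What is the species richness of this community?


Total individuals logged = 12
Distinct species (count of individuals): big bluestem (3), black-eyed Susan (2), butterfly milkweed (2), blazing star (5)
Species richness = number of distinct species = 4

4


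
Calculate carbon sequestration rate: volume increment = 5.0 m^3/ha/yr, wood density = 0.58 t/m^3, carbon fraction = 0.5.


C = 5.0 * 0.58 * 0.5 = 1.45 t C/ha/yr

1.45 t C/ha/yr


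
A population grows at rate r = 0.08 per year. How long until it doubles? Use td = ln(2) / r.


td = ln(2) / 0.08 = 0.693147 / 0.08 = 8.66434 ≈ 8.7 years

8.7 years


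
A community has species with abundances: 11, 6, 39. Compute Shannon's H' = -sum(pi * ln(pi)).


Total N = 11 + 6 + 39 = 56
Per-species terms:
  p = 11/56 = 0.196429; ln(p) = -1.627454; p*ln(p) = 0.196429 * (-1.627454) = -0.319679
  p = 6/56 = 0.107143; ln(p) = -2.233591; p*ln(p) = 0.107143 * (-2.233591) = -0.239314
  p = 39/56 = 0.696429; ln(p) = -0.361789; p*ln(p) = 0.696429 * (-0.361789) = -0.251960
sum(p*ln(p)) = (-0.319679) + (-0.239314) + (-0.251960) = -0.810953
H' = -(-0.810953) = 0.810953 ≈ 0.8110

0.8110


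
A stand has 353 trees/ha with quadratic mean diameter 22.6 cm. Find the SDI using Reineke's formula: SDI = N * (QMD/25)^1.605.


QMD/25 = 22.6/25 = 0.904
(0.904)^1.605 = exp(1.605 * ln(0.904)) = exp(1.605 * (-0.100926)) = exp(-0.161986) = 0.850453
SDI = 353 * 0.850453 = 300.210 ≈ 300

300


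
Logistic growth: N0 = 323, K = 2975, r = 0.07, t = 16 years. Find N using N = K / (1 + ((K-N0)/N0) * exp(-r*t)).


(K - N0)/N0 = (2975 - 323)/323 = 2652/323 = 8.21053
r*t = 0.07 * 16 = 1.12; exp(-1.12) = 0.326280
8.21053 * 0.326280 = 2.67893
1 + 2.67893 = 3.67893
N = 2975 / 3.67893 = 808.659 ≈ 809

809


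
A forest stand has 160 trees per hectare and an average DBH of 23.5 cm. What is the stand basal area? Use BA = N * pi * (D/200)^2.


(D/200)^2 = (23.5/200)^2 = 0.1175^2 = 0.01380625
Individual BA = 3.141593 * 0.01380625 = 0.0433736 m^2
Stand BA = 160 * 0.0433736 = 6.93978 ≈ 6.94 m^2/ha

6.94 m^2/ha


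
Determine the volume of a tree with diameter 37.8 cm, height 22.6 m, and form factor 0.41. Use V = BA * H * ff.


(D/200)^2 = (37.8/200)^2 = 0.189^2 = 0.035721
BA = 3.141593 * 0.035721 = 0.112221 m^2
V = 0.112221 * 22.6 * 0.41 = 1.03984 ≈ 1.040 m^3

1.040 m^3


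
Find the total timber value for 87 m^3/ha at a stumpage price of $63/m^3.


Value = 87 * 63 = $5481/ha

$5481/ha


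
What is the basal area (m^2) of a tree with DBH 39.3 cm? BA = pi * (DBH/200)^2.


D/200 = 39.3/200 = 0.1965 m
(D/200)^2 = 0.1965^2 = 0.03861225
BA = 3.141593 * 0.03861225 = 0.121304 ≈ 0.1213 m^2

0.1213 m^2


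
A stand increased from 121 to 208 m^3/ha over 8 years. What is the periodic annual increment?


PAI = (V2 - V1) / period = (208 - 121) / 8 = 87 / 8 = 10.8750 ≈ 10.88 m^3/ha/yr

10.88 m^3/ha/yr


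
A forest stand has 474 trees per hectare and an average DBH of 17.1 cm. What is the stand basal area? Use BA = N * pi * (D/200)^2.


(D/200)^2 = (17.1/200)^2 = 0.0855^2 = 0.00731025
Individual BA = 3.141593 * 0.00731025 = 0.0229658 m^2
Stand BA = 474 * 0.0229658 = 10.8858 ≈ 10.89 m^2/ha

10.89 m^2/ha


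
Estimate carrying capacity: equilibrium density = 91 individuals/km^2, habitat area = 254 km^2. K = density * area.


K = 91 * 254 = 23114 individuals

23114 individuals


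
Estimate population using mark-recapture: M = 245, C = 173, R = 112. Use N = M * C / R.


N = M * C / R = 245 * 173 / 112 = 42385 / 112 = 378.44 ≈ 378

378 individuals


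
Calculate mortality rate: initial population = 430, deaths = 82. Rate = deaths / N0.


Mortality rate = 82 / 430 = 0.190698 ≈ 0.1907

0.1907


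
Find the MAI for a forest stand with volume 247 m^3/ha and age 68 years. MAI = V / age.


MAI = 247 / 68 = 3.6324 ≈ 3.63 m^3/ha/yr

3.63 m^3/ha/yr


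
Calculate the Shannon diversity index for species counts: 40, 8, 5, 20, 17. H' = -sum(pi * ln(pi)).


Total N = 40 + 8 + 5 + 20 + 17 = 90
Per-species terms:
  p = 40/90 = 0.444444; ln(p) = -0.810931; p*ln(p) = 0.444444 * (-0.810931) = -0.360413
  p = 8/90 = 0.088889; ln(p) = -2.420367; p*ln(p) = 0.088889 * (-2.420367) = -0.215144
  p = 5/90 = 0.055556; ln(p) = -2.890364; p*ln(p) = 0.055556 * (-2.890364) = -0.160577
  p = 20/90 = 0.222222; ln(p) = -1.504078; p*ln(p) = 0.222222 * (-1.504078) = -0.334239
  p = 17/90 = 0.188889; ln(p) = -1.666596; p*ln(p) = 0.188889 * (-1.666596) = -0.314802
sum(p*ln(p)) = (-0.360413) + (-0.215144) + (-0.160577) + (-0.334239) + (-0.314802) = -1.385175
H' = -(-1.385175) = 1.385175 ≈ 1.3852

1.3852
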